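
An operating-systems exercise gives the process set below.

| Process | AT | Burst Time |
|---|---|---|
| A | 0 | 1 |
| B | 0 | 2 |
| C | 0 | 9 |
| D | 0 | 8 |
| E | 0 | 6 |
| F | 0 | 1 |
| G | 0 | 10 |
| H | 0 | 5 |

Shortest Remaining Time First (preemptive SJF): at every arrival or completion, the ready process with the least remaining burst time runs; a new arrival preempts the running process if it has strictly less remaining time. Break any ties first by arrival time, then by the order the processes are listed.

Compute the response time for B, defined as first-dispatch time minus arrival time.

Timeline: | A 0-1 | F 1-2 | B 2-4 | H 4-9 | E 9-15 | D 15-23 | C 23-32 | G 32-42 |
Completion: A=1  B=4  C=32  D=23  E=15  F=2  G=42  H=9
Response(B) = first start − arrival = 2 − 0 = 2

2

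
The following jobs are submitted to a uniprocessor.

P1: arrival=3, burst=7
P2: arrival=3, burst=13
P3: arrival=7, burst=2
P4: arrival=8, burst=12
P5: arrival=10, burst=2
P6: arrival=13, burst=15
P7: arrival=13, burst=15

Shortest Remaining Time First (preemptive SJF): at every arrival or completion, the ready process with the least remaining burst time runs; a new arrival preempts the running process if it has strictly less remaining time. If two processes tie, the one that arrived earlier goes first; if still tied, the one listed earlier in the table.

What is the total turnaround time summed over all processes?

Timeline: | idle 0-3 | P1 3-7 | P3 7-9 | P1 9-12 | P5 12-14 | P4 14-26 | P2 26-39 | P6 39-54 | P7 54-69 |
Completion: P1=12  P2=39  P3=9  P4=26  P5=14  P6=54  P7=69
Turnaround (C−A): P1=9  P2=36  P3=2  P4=18  P5=4  P6=41  P7=56
Turnaround = completion − arrival: P1=9, P2=36, P3=2, P4=18, P5=4, P6=41, P7=56
Total turnaround = 9 + 36 + 2 + 18 + 4 + 41 + 56 = 166

166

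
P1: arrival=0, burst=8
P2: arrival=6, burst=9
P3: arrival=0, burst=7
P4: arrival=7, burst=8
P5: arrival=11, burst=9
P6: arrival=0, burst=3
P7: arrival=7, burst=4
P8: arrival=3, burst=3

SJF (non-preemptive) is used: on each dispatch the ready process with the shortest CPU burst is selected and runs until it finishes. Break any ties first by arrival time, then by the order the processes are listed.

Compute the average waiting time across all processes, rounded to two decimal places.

13.13

Schedule: | P6 0-3 | P8 3-6 | P3 6-13 | P7 13-17 | P1 17-25 | P4 25-33 | P2 33-42 | P5 42-51 |
Completion: P1=25  P2=42  P3=13  P4=33  P5=51  P6=3  P7=17  P8=6
Turnaround (C−A): P1=25  P2=36  P3=13  P4=26  P5=40  P6=3  P7=10  P8=3
Waiting times: P1=17, P2=27, P3=6, P4=18, P5=31, P6=0, P7=6, P8=0
Average waiting = (17+27+6+18+31+0+6+0) / 8 = 105/8 = 13.13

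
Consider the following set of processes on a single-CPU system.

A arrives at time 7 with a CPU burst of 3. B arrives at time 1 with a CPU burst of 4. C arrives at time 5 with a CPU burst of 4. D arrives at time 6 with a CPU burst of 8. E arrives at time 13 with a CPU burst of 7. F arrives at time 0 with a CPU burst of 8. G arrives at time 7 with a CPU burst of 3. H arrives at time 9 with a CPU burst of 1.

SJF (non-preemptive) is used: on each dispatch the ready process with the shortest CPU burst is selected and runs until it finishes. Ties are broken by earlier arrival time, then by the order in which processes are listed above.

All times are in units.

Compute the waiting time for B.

14

Gantt: | F 0-8 | A 8-11 | H 11-12 | G 12-15 | B 15-19 | C 19-23 | E 23-30 | D 30-38 |
Completion: A=11  B=19  C=23  D=38  E=30  F=8  G=15  H=12
Waiting(B) = turnaround − burst = 18 − 4 = 14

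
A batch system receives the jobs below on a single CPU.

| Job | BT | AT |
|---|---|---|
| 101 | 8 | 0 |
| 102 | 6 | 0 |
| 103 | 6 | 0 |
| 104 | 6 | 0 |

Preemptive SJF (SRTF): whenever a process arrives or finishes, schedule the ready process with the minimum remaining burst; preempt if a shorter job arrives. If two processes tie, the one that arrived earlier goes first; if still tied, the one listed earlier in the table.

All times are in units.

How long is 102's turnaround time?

6

Timeline: | 102 0-6 | 103 6-12 | 104 12-18 | 101 18-26 |
Completion: 101=26  102=6  103=12  104=18
Turnaround(102) = completion − arrival = 6 − 0 = 6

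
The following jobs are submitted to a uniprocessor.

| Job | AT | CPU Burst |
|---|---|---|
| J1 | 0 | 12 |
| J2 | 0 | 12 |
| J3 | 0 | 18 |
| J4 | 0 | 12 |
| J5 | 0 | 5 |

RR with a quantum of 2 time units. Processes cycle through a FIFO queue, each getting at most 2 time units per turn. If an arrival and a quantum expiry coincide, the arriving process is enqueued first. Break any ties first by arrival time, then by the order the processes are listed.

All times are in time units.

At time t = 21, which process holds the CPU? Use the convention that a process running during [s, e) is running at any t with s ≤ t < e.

Timeline: | J1 0-2 | J2 2-4 | J3 4-6 | J4 6-8 | J5 8-10 | J1 10-12 | J2 12-14 | J3 14-16 | J4 16-18 | J5 18-20 | J1 20-22 | J2 22-24 | J3 24-26 | J4 26-28 | J5 28-29 | J1 29-31 | J2 31-33 | J3 33-35 | J4 35-37 | J1 37-39 | J2 39-41 | J3 41-43 | J4 43-45 | J1 45-47 | J2 47-49 | J3 49-51 | J4 51-53 | J3 53-59 |
Completion: J1=47  J2=49  J3=59  J4=53  J5=29

J1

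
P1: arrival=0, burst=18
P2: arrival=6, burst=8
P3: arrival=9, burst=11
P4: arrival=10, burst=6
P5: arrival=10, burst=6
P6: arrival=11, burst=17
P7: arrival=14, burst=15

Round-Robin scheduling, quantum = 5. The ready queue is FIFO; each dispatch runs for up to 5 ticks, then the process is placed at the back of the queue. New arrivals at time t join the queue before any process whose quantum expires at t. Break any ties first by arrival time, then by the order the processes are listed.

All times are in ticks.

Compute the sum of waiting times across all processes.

303

Gantt: | P1 0-10 | P2 10-15 | P3 15-20 | P4 20-25 | P5 25-30 | P1 30-35 | P6 35-40 | P7 40-45 | P2 45-48 | P3 48-53 | P4 53-54 | P5 54-55 | P1 55-58 | P6 58-63 | P7 63-68 | P3 68-69 | P6 69-74 | P7 74-79 | P6 79-81 |
Completion: P1=58  P2=48  P3=69  P4=54  P5=55  P6=81  P7=79
Turnaround (C−A): P1=58  P2=42  P3=60  P4=44  P5=45  P6=70  P7=65
Waiting = turnaround − burst: P1=40, P2=34, P3=49, P4=38, P5=39, P6=53, P7=50
Total waiting = 40 + 34 + 49 + 38 + 39 + 53 + 50 = 303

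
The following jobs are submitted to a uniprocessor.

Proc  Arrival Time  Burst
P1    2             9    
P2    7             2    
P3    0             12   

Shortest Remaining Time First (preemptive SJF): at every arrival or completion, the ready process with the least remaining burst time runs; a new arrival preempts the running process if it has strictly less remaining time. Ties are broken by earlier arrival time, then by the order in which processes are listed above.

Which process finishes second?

Timeline: | P3 0-2 | P1 2-7 | P2 7-9 | P1 9-13 | P3 13-23 |
Completion: P1=13  P2=9  P3=23
Finish order: P2 → P1 → P3

P1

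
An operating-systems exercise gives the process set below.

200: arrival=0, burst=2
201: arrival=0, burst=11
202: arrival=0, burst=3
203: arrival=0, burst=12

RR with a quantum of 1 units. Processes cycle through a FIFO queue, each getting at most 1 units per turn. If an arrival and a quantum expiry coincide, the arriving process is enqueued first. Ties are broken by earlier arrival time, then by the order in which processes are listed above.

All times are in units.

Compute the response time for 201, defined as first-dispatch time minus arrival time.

1

Schedule: | 200 0-1 | 201 1-2 | 202 2-3 | 203 3-4 | 200 4-5 | 201 5-6 | 202 6-7 | 203 7-8 | 201 8-9 | 202 9-10 | 203 10-11 | 201 11-12 | 203 12-13 | 201 13-14 | 203 14-15 | 201 15-16 | 203 16-17 | 201 17-18 | 203 18-19 | 201 19-20 | 203 20-21 | 201 21-22 | 203 22-23 | 201 23-24 | 203 24-25 | 201 25-26 | 203 26-28 |
Completion: 200=5  201=26  202=10  203=28
Response(201) = first start − arrival = 1 − 0 = 1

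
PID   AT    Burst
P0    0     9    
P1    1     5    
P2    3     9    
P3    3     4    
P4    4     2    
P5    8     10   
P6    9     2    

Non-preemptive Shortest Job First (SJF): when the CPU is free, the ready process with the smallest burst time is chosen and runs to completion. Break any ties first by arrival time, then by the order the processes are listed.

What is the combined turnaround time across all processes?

Schedule: | P0 0-9 | P4 9-11 | P6 11-13 | P3 13-17 | P1 17-22 | P2 22-31 | P5 31-41 |
Completion: P0=9  P1=22  P2=31  P3=17  P4=11  P5=41  P6=13
Turnaround (C−A): P0=9  P1=21  P2=28  P3=14  P4=7  P5=33  P6=4
Turnaround = completion − arrival: P0=9, P1=21, P2=28, P3=14, P4=7, P5=33, P6=4
Total turnaround = 9 + 21 + 28 + 14 + 7 + 33 + 4 = 116

116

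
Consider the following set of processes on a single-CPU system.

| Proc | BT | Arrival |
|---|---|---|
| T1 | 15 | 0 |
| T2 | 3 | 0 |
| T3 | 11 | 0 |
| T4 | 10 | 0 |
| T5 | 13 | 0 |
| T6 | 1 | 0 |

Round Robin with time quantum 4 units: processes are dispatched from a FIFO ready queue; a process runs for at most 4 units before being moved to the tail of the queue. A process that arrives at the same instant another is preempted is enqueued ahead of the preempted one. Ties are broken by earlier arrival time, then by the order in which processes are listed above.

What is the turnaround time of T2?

7

Timeline: | T1 0-4 | T2 4-7 | T3 7-11 | T4 11-15 | T5 15-19 | T6 19-20 | T1 20-24 | T3 24-28 | T4 28-32 | T5 32-36 | T1 36-40 | T3 40-43 | T4 43-45 | T5 45-49 | T1 49-52 | T5 52-53 |
Completion: T1=52  T2=7  T3=43  T4=45  T5=53  T6=20
Turnaround(T2) = completion − arrival = 7 − 0 = 7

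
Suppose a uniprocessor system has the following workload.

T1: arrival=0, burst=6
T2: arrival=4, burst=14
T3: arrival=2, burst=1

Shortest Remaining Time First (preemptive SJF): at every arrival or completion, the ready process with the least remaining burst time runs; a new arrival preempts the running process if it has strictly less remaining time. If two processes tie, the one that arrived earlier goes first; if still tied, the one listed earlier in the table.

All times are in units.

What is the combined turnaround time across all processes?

Timeline: | T1 0-2 | T3 2-3 | T1 3-7 | T2 7-21 |
Completion: T1=7  T2=21  T3=3
Turnaround (C−A): T1=7  T2=17  T3=1
Turnaround = completion − arrival: T1=7, T2=17, T3=1
Total turnaround = 7 + 17 + 1 = 25

25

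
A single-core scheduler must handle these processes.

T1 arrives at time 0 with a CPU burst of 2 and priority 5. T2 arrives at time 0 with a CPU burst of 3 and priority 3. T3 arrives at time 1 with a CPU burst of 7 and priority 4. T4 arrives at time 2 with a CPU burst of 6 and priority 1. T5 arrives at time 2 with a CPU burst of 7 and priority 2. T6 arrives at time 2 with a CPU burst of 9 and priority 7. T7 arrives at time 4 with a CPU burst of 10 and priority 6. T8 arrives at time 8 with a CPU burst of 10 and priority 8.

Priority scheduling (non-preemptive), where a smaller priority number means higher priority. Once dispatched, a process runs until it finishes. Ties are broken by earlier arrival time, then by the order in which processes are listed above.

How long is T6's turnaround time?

42

Timeline: | T2 0-3 | T4 3-9 | T5 9-16 | T3 16-23 | T1 23-25 | T7 25-35 | T6 35-44 | T8 44-54 |
Completion: T1=25  T2=3  T3=23  T4=9  T5=16  T6=44  T7=35  T8=54
Turnaround (C−A): T1=25  T2=3  T3=22  T4=7  T5=14  T6=42  T7=31  T8=46
Turnaround(T6) = completion − arrival = 44 − 2 = 42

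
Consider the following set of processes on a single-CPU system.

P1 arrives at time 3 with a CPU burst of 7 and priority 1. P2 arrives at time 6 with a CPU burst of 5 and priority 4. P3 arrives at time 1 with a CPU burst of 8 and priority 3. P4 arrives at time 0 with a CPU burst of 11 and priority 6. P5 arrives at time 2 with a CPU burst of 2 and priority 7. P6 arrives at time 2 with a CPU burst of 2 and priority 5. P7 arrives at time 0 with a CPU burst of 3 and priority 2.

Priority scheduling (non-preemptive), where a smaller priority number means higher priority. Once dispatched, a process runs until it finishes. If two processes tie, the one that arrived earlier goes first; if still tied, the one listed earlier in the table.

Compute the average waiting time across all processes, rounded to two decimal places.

Schedule: | P7 0-3 | P1 3-10 | P3 10-18 | P2 18-23 | P6 23-25 | P4 25-36 | P5 36-38 |
Completion: P1=10  P2=23  P3=18  P4=36  P5=38  P6=25  P7=3
Waiting times: P1=0, P2=12, P3=9, P4=25, P5=34, P6=21, P7=0
Average waiting = (0+12+9+25+34+21+0) / 7 = 101/7 = 14.43

14.43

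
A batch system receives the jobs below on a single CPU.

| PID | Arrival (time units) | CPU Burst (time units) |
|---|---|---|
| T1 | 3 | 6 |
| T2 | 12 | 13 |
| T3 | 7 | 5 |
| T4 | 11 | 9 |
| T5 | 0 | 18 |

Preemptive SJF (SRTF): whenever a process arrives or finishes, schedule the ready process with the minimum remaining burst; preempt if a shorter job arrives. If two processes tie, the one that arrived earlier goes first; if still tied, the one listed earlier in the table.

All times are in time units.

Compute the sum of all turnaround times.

100

Gantt: | T5 0-3 | T1 3-9 | T3 9-14 | T4 14-23 | T2 23-36 | T5 36-51 |
Completion: T1=9  T2=36  T3=14  T4=23  T5=51
Turnaround = completion − arrival: T1=6, T2=24, T3=7, T4=12, T5=51
Total turnaround = 6 + 24 + 7 + 12 + 51 = 100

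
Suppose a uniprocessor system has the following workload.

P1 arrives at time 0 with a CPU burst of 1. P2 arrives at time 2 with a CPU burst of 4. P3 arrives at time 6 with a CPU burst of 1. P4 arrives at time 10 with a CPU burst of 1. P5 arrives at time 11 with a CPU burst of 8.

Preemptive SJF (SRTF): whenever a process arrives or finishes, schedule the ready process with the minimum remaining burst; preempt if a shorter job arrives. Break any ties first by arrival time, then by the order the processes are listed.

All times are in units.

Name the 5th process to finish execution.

Schedule: | P1 0-1 | idle 1-2 | P2 2-6 | P3 6-7 | idle 7-10 | P4 10-11 | P5 11-19 |
Completion: P1=1  P2=6  P3=7  P4=11  P5=19
Finish order: P1 → P2 → P3 → P4 → P5

P5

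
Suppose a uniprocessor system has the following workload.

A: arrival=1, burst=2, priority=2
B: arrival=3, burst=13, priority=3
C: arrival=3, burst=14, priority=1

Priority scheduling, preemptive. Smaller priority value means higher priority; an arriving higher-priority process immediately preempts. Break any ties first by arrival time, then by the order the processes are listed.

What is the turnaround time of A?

Schedule: | idle 0-1 | A 1-3 | C 3-17 | B 17-30 |
Completion: A=3  B=30  C=17
Turnaround (C−A): A=2  B=27  C=14
Turnaround(A) = completion − arrival = 3 − 1 = 2

2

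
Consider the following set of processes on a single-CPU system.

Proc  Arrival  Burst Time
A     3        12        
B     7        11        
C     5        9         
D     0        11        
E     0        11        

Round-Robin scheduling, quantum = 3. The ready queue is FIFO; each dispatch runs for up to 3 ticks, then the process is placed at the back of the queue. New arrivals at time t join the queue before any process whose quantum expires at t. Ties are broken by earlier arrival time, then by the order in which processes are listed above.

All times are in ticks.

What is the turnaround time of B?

47

Timeline: | D 0-3 | E 3-6 | A 6-9 | D 9-12 | C 12-15 | E 15-18 | B 18-21 | A 21-24 | D 24-27 | C 27-30 | E 30-33 | B 33-36 | A 36-39 | D 39-41 | C 41-44 | E 44-46 | B 46-49 | A 49-52 | B 52-54 |
Completion: A=52  B=54  C=44  D=41  E=46
Turnaround(B) = completion − arrival = 54 − 7 = 47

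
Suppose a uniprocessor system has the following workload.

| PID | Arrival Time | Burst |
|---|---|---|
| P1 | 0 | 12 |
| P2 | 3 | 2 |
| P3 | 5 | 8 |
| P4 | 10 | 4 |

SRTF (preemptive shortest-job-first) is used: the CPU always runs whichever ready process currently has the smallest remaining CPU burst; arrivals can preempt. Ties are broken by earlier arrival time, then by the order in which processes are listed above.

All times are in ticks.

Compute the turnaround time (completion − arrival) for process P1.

Schedule: | P1 0-3 | P2 3-5 | P3 5-13 | P4 13-17 | P1 17-26 |
Completion: P1=26  P2=5  P3=13  P4=17
Turnaround (C−A): P1=26  P2=2  P3=8  P4=7
Turnaround(P1) = completion − arrival = 26 − 0 = 26

26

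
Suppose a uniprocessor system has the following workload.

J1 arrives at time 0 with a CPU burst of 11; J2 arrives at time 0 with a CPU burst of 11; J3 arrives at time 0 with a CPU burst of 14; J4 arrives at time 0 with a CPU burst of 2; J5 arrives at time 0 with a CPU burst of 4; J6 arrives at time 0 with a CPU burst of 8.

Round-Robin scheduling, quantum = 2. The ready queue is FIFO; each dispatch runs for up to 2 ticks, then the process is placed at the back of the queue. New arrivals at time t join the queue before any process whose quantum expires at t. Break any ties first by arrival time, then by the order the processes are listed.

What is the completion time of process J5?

Schedule: | J1 0-2 | J2 2-4 | J3 4-6 | J4 6-8 | J5 8-10 | J6 10-12 | J1 12-14 | J2 14-16 | J3 16-18 | J5 18-20 | J6 20-22 | J1 22-24 | J2 24-26 | J3 26-28 | J6 28-30 | J1 30-32 | J2 32-34 | J3 34-36 | J6 36-38 | J1 38-40 | J2 40-42 | J3 42-44 | J1 44-45 | J2 45-46 | J3 46-50 |
Completion: J1=45  J2=46  J3=50  J4=8  J5=20  J6=38

20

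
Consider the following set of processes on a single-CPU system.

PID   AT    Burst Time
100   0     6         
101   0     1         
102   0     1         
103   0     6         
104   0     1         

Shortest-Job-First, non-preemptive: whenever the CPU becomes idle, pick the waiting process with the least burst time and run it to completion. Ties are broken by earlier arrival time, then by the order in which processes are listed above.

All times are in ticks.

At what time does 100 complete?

9

Gantt: | 101 0-1 | 102 1-2 | 104 2-3 | 100 3-9 | 103 9-15 |
Completion: 100=9  101=1  102=2  103=15  104=3
Turnaround (C−A): 100=9  101=1  102=2  103=15  104=3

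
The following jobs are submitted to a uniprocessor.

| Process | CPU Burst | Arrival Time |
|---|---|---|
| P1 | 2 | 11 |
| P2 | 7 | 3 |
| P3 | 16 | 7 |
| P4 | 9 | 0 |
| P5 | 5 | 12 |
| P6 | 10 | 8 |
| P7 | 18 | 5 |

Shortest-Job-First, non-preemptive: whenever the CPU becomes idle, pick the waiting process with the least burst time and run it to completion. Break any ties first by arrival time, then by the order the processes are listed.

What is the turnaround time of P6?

25

Schedule: | P4 0-9 | P2 9-16 | P1 16-18 | P5 18-23 | P6 23-33 | P3 33-49 | P7 49-67 |
Completion: P1=18  P2=16  P3=49  P4=9  P5=23  P6=33  P7=67
Turnaround (C−A): P1=7  P2=13  P3=42  P4=9  P5=11  P6=25  P7=62
Turnaround(P6) = completion − arrival = 33 − 8 = 25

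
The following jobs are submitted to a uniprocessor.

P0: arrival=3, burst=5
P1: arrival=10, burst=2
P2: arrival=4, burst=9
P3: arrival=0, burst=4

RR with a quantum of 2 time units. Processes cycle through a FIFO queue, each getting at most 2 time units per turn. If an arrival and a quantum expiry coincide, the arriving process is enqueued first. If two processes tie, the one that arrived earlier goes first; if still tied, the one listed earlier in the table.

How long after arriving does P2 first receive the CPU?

Timeline: | P3 0-4 | P0 4-6 | P2 6-8 | P0 8-10 | P2 10-12 | P1 12-14 | P0 14-15 | P2 15-20 |
Completion: P0=15  P1=14  P2=20  P3=4
Turnaround (C−A): P0=12  P1=4  P2=16  P3=4
Response(P2) = first start − arrival = 6 − 4 = 2

2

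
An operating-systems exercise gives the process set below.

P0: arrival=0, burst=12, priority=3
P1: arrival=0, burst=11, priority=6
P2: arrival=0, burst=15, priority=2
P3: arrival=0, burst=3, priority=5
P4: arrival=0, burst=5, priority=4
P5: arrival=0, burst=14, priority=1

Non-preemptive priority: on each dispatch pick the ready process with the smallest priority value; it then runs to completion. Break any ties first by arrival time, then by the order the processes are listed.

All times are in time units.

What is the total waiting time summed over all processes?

Gantt: | P5 0-14 | P2 14-29 | P0 29-41 | P4 41-46 | P3 46-49 | P1 49-60 |
Completion: P0=41  P1=60  P2=29  P3=49  P4=46  P5=14
Turnaround (C−A): P0=41  P1=60  P2=29  P3=49  P4=46  P5=14
Waiting = turnaround − burst: P0=29, P1=49, P2=14, P3=46, P4=41, P5=0
Total waiting = 29 + 49 + 14 + 46 + 41 + 0 = 179

179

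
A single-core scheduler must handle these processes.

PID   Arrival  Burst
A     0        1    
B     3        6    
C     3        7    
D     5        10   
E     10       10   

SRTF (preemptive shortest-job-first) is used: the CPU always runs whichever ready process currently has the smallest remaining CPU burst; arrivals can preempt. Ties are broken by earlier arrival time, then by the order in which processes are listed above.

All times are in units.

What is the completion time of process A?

Timeline: | A 0-1 | idle 1-3 | B 3-9 | C 9-16 | D 16-26 | E 26-36 |
Completion: A=1  B=9  C=16  D=26  E=36

1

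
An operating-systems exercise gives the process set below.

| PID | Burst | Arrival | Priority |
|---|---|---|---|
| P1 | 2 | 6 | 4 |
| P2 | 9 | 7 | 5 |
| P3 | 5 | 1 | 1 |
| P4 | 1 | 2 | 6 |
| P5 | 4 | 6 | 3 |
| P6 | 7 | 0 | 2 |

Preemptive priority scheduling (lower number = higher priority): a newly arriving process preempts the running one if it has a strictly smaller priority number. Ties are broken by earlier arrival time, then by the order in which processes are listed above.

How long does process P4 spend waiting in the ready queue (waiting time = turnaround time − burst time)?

25

Schedule: | P6 0-1 | P3 1-6 | P6 6-12 | P5 12-16 | P1 16-18 | P2 18-27 | P4 27-28 |
Completion: P1=18  P2=27  P3=6  P4=28  P5=16  P6=12
Turnaround (C−A): P1=12  P2=20  P3=5  P4=26  P5=10  P6=12
Waiting(P4) = turnaround − burst = 26 − 1 = 25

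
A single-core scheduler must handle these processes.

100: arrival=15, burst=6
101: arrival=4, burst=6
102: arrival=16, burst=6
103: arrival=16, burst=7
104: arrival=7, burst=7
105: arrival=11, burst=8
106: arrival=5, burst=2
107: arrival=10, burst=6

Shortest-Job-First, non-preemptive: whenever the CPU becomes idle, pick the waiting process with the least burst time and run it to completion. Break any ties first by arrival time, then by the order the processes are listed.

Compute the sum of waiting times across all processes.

95

Timeline: | idle 0-4 | 101 4-10 | 106 10-12 | 107 12-18 | 100 18-24 | 102 24-30 | 104 30-37 | 103 37-44 | 105 44-52 |
Completion: 100=24  101=10  102=30  103=44  104=37  105=52  106=12  107=18
Waiting = turnaround − burst: 100=3, 101=0, 102=8, 103=21, 104=23, 105=33, 106=5, 107=2
Total waiting = 3 + 0 + 8 + 21 + 23 + 33 + 5 + 2 = 95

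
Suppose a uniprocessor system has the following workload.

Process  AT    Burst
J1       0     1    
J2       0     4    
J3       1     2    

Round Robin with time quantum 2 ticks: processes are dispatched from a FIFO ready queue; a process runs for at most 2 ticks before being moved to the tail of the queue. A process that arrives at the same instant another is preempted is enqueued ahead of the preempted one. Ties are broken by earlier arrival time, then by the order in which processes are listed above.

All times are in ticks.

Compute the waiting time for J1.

0

Gantt: | J1 0-1 | J2 1-3 | J3 3-5 | J2 5-7 |
Completion: J1=1  J2=7  J3=5
Turnaround (C−A): J1=1  J2=7  J3=4
Waiting(J1) = turnaround − burst = 1 − 1 = 0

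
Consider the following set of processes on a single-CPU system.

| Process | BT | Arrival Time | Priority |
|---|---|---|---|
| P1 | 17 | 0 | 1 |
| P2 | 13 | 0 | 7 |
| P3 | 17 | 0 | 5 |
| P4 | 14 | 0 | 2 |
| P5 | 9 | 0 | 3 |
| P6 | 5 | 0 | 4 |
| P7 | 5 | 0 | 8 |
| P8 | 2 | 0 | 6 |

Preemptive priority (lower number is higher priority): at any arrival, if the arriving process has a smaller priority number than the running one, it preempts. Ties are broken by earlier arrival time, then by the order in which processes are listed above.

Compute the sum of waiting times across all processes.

Gantt: | P1 0-17 | P4 17-31 | P5 31-40 | P6 40-45 | P3 45-62 | P8 62-64 | P2 64-77 | P7 77-82 |
Completion: P1=17  P2=77  P3=62  P4=31  P5=40  P6=45  P7=82  P8=64
Turnaround (C−A): P1=17  P2=77  P3=62  P4=31  P5=40  P6=45  P7=82  P8=64
Waiting = turnaround − burst: P1=0, P2=64, P3=45, P4=17, P5=31, P6=40, P7=77, P8=62
Total waiting = 0 + 64 + 45 + 17 + 31 + 40 + 77 + 62 = 336

336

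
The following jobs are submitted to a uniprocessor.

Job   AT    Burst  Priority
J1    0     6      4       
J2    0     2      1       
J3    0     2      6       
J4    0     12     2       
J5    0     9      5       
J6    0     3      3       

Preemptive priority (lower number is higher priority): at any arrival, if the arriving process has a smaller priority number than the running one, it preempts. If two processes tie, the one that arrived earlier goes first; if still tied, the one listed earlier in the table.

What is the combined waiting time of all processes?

Gantt: | J2 0-2 | J4 2-14 | J6 14-17 | J1 17-23 | J5 23-32 | J3 32-34 |
Completion: J1=23  J2=2  J3=34  J4=14  J5=32  J6=17
Turnaround (C−A): J1=23  J2=2  J3=34  J4=14  J5=32  J6=17
Waiting = turnaround − burst: J1=17, J2=0, J3=32, J4=2, J5=23, J6=14
Total waiting = 17 + 0 + 32 + 2 + 23 + 14 = 88

88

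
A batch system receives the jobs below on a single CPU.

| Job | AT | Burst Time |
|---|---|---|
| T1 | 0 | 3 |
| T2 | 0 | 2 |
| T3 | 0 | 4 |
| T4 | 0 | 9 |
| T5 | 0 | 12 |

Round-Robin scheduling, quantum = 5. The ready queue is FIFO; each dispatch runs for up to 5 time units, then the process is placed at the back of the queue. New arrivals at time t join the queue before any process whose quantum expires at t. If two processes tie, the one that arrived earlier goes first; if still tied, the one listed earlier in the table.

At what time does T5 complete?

30

Timeline: | T1 0-3 | T2 3-5 | T3 5-9 | T4 9-14 | T5 14-19 | T4 19-23 | T5 23-30 |
Completion: T1=3  T2=5  T3=9  T4=23  T5=30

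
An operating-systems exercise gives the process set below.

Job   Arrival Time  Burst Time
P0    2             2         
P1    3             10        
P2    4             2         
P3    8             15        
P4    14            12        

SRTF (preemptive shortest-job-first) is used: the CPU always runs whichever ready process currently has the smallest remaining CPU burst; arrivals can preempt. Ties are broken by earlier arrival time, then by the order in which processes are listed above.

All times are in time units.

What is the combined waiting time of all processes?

Schedule: | idle 0-2 | P0 2-4 | P2 4-6 | P1 6-16 | P4 16-28 | P3 28-43 |
Completion: P0=4  P1=16  P2=6  P3=43  P4=28
Turnaround (C−A): P0=2  P1=13  P2=2  P3=35  P4=14
Waiting = turnaround − burst: P0=0, P1=3, P2=0, P3=20, P4=2
Total waiting = 0 + 3 + 0 + 20 + 2 = 25

25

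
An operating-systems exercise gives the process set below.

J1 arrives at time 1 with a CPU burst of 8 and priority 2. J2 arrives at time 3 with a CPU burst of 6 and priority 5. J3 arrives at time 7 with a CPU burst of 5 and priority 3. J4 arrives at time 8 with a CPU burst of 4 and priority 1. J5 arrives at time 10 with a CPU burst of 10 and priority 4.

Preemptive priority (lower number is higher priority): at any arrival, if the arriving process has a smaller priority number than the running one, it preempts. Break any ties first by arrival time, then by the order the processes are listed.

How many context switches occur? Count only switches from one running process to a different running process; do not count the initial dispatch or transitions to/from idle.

5

Schedule: | idle 0-1 | J1 1-8 | J4 8-12 | J1 12-13 | J3 13-18 | J5 18-28 | J2 28-34 |
Completion: J1=13  J2=34  J3=18  J4=12  J5=28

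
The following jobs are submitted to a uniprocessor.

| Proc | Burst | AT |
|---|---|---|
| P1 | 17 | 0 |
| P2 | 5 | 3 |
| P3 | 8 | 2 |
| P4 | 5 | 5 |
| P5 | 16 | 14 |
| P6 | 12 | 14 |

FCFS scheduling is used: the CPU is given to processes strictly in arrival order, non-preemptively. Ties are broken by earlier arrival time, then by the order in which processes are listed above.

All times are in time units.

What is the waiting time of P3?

Timeline: | P1 0-17 | P3 17-25 | P2 25-30 | P4 30-35 | P5 35-51 | P6 51-63 |
Completion: P1=17  P2=30  P3=25  P4=35  P5=51  P6=63
Waiting(P3) = turnaround − burst = 23 − 8 = 15

15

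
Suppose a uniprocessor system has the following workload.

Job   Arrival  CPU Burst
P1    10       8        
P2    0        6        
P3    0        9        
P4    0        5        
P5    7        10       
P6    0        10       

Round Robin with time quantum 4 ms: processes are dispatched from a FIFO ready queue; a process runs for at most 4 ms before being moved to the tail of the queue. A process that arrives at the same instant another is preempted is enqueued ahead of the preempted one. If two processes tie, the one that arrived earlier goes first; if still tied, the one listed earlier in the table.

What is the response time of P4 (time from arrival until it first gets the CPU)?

8

Timeline: | P2 0-4 | P3 4-8 | P4 8-12 | P6 12-16 | P2 16-18 | P5 18-22 | P3 22-26 | P1 26-30 | P4 30-31 | P6 31-35 | P5 35-39 | P3 39-40 | P1 40-44 | P6 44-46 | P5 46-48 |
Completion: P1=44  P2=18  P3=40  P4=31  P5=48  P6=46
Response(P4) = first start − arrival = 8 − 0 = 8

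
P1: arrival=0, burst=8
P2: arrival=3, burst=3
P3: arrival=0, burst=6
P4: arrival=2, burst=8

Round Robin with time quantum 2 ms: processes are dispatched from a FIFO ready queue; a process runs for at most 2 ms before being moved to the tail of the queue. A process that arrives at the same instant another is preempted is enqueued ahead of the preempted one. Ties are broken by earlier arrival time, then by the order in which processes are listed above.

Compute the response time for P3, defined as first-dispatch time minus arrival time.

2

Gantt: | P1 0-2 | P3 2-4 | P4 4-6 | P1 6-8 | P2 8-10 | P3 10-12 | P4 12-14 | P1 14-16 | P2 16-17 | P3 17-19 | P4 19-21 | P1 21-23 | P4 23-25 |
Completion: P1=23  P2=17  P3=19  P4=25
Response(P3) = first start − arrival = 2 − 0 = 2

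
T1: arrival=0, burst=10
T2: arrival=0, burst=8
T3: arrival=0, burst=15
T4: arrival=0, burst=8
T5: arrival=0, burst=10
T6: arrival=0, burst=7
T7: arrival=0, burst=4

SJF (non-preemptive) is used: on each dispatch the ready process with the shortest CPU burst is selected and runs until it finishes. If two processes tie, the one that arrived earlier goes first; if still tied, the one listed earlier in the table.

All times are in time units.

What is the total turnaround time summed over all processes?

207

Gantt: | T7 0-4 | T6 4-11 | T2 11-19 | T4 19-27 | T1 27-37 | T5 37-47 | T3 47-62 |
Completion: T1=37  T2=19  T3=62  T4=27  T5=47  T6=11  T7=4
Turnaround (C−A): T1=37  T2=19  T3=62  T4=27  T5=47  T6=11  T7=4
Turnaround = completion − arrival: T1=37, T2=19, T3=62, T4=27, T5=47, T6=11, T7=4
Total turnaround = 37 + 19 + 62 + 27 + 47 + 11 + 4 = 207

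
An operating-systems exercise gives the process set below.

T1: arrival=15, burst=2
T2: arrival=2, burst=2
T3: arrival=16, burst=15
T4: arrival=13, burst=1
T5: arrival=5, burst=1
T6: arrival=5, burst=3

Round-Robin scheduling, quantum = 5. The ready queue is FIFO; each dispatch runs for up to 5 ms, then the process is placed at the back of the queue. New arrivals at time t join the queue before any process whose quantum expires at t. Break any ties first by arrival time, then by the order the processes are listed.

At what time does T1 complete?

Gantt: | idle 0-2 | T2 2-4 | idle 4-5 | T5 5-6 | T6 6-9 | idle 9-13 | T4 13-14 | idle 14-15 | T1 15-17 | T3 17-32 |
Completion: T1=17  T2=4  T3=32  T4=14  T5=6  T6=9

17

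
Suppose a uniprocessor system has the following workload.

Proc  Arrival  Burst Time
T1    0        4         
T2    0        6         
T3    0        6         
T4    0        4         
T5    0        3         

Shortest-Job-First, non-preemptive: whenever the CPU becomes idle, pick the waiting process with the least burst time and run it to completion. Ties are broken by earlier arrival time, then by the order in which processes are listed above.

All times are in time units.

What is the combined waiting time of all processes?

Timeline: | T5 0-3 | T1 3-7 | T4 7-11 | T2 11-17 | T3 17-23 |
Completion: T1=7  T2=17  T3=23  T4=11  T5=3
Turnaround (C−A): T1=7  T2=17  T3=23  T4=11  T5=3
Waiting = turnaround − burst: T1=3, T2=11, T3=17, T4=7, T5=0
Total waiting = 3 + 11 + 17 + 7 + 0 = 38

38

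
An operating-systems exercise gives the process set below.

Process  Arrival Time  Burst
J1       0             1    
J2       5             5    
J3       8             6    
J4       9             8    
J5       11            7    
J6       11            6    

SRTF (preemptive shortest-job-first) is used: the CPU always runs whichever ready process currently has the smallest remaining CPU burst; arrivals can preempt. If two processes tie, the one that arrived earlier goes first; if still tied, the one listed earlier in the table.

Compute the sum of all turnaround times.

Timeline: | J1 0-1 | idle 1-5 | J2 5-10 | J3 10-16 | J6 16-22 | J5 22-29 | J4 29-37 |
Completion: J1=1  J2=10  J3=16  J4=37  J5=29  J6=22
Turnaround = completion − arrival: J1=1, J2=5, J3=8, J4=28, J5=18, J6=11
Total turnaround = 1 + 5 + 8 + 28 + 18 + 11 = 71

71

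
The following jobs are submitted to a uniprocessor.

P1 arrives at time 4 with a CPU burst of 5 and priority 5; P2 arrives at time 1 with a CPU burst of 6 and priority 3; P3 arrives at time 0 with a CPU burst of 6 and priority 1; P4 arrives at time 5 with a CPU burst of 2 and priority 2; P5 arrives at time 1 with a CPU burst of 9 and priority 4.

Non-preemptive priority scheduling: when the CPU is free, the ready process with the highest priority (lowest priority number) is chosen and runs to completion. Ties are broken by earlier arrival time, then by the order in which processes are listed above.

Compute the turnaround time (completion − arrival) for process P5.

22

Gantt: | P3 0-6 | P4 6-8 | P2 8-14 | P5 14-23 | P1 23-28 |
Completion: P1=28  P2=14  P3=6  P4=8  P5=23
Turnaround(P5) = completion − arrival = 23 − 1 = 22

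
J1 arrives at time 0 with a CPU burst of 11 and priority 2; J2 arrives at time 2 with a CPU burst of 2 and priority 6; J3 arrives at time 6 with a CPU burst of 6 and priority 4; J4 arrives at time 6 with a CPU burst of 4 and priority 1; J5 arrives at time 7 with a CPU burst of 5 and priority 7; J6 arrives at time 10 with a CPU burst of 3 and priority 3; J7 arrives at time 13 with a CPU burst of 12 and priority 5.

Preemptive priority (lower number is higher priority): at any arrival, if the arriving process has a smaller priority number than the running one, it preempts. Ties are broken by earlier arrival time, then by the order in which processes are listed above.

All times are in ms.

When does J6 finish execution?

Timeline: | J1 0-6 | J4 6-10 | J1 10-15 | J6 15-18 | J3 18-24 | J7 24-36 | J2 36-38 | J5 38-43 |
Completion: J1=15  J2=38  J3=24  J4=10  J5=43  J6=18  J7=36

18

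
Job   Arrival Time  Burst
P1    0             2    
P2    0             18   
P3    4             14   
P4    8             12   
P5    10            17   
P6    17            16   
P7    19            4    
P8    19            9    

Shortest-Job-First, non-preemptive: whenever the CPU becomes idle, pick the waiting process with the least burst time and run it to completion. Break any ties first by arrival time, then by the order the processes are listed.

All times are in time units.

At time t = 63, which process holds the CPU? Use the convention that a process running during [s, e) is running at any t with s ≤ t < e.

P6

Schedule: | P1 0-2 | P2 2-20 | P7 20-24 | P8 24-33 | P4 33-45 | P3 45-59 | P6 59-75 | P5 75-92 |
Completion: P1=2  P2=20  P3=59  P4=45  P5=92  P6=75  P7=24  P8=33
Turnaround (C−A): P1=2  P2=20  P3=55  P4=37  P5=82  P6=58  P7=5  P8=14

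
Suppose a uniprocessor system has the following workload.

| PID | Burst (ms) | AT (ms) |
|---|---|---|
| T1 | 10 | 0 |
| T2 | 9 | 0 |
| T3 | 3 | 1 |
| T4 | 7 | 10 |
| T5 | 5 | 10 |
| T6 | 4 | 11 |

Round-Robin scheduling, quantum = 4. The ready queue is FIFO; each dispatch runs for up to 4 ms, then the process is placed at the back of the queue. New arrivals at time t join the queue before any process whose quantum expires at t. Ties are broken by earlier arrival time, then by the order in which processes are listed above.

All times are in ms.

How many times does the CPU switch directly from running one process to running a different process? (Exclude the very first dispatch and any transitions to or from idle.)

11

Timeline: | T1 0-4 | T2 4-8 | T3 8-11 | T1 11-15 | T2 15-19 | T4 19-23 | T5 23-27 | T6 27-31 | T1 31-33 | T2 33-34 | T4 34-37 | T5 37-38 |
Completion: T1=33  T2=34  T3=11  T4=37  T5=38  T6=31
Turnaround (C−A): T1=33  T2=34  T3=10  T4=27  T5=28  T6=20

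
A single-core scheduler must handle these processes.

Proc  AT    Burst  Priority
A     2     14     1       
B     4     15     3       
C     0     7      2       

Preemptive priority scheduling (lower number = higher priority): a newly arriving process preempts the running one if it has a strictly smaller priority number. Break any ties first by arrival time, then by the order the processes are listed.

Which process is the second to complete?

C

Schedule: | C 0-2 | A 2-16 | C 16-21 | B 21-36 |
Completion: A=16  B=36  C=21
Turnaround (C−A): A=14  B=32  C=21
Finish order: A → C → B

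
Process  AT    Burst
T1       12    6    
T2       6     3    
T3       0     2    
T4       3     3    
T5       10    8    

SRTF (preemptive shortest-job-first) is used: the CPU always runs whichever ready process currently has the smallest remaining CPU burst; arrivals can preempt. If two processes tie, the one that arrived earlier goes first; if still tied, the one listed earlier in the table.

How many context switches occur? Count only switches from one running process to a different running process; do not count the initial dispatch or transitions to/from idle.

2

Gantt: | T3 0-2 | idle 2-3 | T4 3-6 | T2 6-9 | idle 9-10 | T5 10-18 | T1 18-24 |
Completion: T1=24  T2=9  T3=2  T4=6  T5=18
Turnaround (C−A): T1=12  T2=3  T3=2  T4=3  T5=8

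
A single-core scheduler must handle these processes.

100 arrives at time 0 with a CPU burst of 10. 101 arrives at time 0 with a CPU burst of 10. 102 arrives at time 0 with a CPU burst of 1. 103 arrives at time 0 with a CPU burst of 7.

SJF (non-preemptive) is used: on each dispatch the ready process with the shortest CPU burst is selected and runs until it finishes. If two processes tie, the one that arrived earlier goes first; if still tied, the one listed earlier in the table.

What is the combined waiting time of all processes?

Timeline: | 102 0-1 | 103 1-8 | 100 8-18 | 101 18-28 |
Completion: 100=18  101=28  102=1  103=8
Turnaround (C−A): 100=18  101=28  102=1  103=8
Waiting = turnaround − burst: 100=8, 101=18, 102=0, 103=1
Total waiting = 8 + 18 + 0 + 1 = 27

27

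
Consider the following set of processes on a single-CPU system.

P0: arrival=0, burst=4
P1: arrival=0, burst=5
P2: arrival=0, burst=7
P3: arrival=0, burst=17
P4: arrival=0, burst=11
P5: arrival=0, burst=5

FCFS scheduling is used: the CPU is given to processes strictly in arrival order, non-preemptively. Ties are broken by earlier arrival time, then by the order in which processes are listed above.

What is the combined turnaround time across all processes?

Timeline: | P0 0-4 | P1 4-9 | P2 9-16 | P3 16-33 | P4 33-44 | P5 44-49 |
Completion: P0=4  P1=9  P2=16  P3=33  P4=44  P5=49
Turnaround = completion − arrival: P0=4, P1=9, P2=16, P3=33, P4=44, P5=49
Total turnaround = 4 + 9 + 16 + 33 + 44 + 49 = 155

155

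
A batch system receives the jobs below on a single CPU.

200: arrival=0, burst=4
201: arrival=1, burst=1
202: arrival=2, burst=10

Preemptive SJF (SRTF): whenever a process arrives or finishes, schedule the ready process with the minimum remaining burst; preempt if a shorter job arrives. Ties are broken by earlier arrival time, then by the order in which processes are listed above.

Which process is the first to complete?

Gantt: | 200 0-1 | 201 1-2 | 200 2-5 | 202 5-15 |
Completion: 200=5  201=2  202=15
Finish order: 201 → 200 → 202

201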